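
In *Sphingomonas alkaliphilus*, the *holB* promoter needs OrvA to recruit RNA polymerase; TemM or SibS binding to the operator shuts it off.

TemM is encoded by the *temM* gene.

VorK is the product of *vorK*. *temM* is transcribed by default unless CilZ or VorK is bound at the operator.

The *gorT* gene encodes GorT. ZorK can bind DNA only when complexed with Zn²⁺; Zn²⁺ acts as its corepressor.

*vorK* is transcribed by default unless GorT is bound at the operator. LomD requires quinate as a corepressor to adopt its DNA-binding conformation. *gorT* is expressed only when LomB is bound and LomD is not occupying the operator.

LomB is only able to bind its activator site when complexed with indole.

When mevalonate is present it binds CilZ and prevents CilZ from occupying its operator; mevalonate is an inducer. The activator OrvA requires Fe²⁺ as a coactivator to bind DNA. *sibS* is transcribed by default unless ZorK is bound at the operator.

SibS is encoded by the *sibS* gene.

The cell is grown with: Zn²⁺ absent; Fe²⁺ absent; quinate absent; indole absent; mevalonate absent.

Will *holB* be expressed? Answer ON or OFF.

OFF

Mevalonate is absent, so CilZ is active.
Quinate is absent, so LomD is inactive.
Indole is absent, so LomB is inactive.
Required activator LomB is absent, so *gorT* is not transcribed.
So GorT is not produced.
With no repressor bound, *vorK* is transcribed.
So VorK is produced and active.
With repressor CilZ bound, *temM* is not transcribed.
So TemM is not produced.
Zn²⁺ is absent, so ZorK is inactive.
With no repressor bound, *sibS* is transcribed.
So SibS is produced and active.
Fe²⁺ is absent, so OrvA is inactive.
With repressor SibS bound, *holB* is not transcribed.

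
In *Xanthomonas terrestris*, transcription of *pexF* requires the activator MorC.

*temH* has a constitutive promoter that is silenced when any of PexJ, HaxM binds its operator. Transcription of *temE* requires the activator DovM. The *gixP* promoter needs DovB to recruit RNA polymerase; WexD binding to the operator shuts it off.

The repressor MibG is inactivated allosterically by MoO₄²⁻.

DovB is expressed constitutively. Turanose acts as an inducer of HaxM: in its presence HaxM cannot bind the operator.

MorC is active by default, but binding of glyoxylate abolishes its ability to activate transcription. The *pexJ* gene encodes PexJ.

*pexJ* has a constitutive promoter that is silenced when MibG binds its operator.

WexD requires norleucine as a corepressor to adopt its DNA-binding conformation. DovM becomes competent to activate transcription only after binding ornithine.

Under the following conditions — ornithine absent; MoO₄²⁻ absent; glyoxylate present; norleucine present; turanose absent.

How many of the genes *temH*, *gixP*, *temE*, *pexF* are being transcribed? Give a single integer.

MoO₄²⁻ is absent, so MibG is active.
With repressor MibG bound, *pexJ* is not transcribed.
So PexJ is not produced.
Turanose is absent, so HaxM is active.
With repressor HaxM bound, *temH* is not transcribed.
→ *temH* is OFF.
DovB is produced constitutively and is active.
Norleucine is present, so WexD is active.
With repressor WexD bound, *gixP* is not transcribed.
→ *gixP* is OFF.
Ornithine is absent, so DovM is inactive.
Required activator DovM is absent, so *temE* is not transcribed.
→ *temE* is OFF.
Glyoxylate is present, so MorC is inactive.
Required activator MorC is absent, so *pexF* is not transcribed.
→ *pexF* is OFF.
0 of the 4 genes are transcribed.

0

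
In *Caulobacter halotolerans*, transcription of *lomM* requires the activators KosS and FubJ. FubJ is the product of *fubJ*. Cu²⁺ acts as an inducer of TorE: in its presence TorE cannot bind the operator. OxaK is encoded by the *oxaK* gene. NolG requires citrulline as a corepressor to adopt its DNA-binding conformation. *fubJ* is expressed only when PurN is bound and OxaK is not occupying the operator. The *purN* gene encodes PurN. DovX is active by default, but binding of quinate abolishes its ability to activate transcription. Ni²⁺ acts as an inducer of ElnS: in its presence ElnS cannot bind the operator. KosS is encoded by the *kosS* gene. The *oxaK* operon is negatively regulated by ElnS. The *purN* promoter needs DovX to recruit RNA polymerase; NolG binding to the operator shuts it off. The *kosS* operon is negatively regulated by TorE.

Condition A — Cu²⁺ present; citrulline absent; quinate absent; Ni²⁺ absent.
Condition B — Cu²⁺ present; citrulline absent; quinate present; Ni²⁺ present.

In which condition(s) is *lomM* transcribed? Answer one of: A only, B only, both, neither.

Condition A:
Cu²⁺ is present, so TorE is inactive.
With no repressor bound, *kosS* is transcribed.
So KosS is produced and active.
Citrulline is absent, so NolG is inactive.
Quinate is absent, so DovX is active.
No repressor is bound and DovX is active, so *purN* is transcribed.
So PurN is produced and active.
Ni²⁺ is absent, so ElnS is active.
With repressor ElnS bound, *oxaK* is not transcribed.
So OxaK is not produced.
No repressor is bound and PurN is active, so *fubJ* is transcribed.
So FubJ is produced and active.
No repressor is bound and KosS and FubJ are active, so *lomM* is transcribed.
→ *lomM* is ON in A.
Condition B:
Cu²⁺ is present, so TorE is inactive.
With no repressor bound, *kosS* is transcribed.
So KosS is produced and active.
Citrulline is absent, so NolG is inactive.
Quinate is present, so DovX is inactive.
Required activator DovX is absent, so *purN* is not transcribed.
So PurN is not produced.
Ni²⁺ is present, so ElnS is inactive.
With no repressor bound, *oxaK* is transcribed.
So OxaK is produced and active.
With repressor OxaK bound, *fubJ* is not transcribed.
So FubJ is not produced.
Required activator FubJ is absent, so *lomM* is not transcribed.
→ *lomM* is OFF in B.

A only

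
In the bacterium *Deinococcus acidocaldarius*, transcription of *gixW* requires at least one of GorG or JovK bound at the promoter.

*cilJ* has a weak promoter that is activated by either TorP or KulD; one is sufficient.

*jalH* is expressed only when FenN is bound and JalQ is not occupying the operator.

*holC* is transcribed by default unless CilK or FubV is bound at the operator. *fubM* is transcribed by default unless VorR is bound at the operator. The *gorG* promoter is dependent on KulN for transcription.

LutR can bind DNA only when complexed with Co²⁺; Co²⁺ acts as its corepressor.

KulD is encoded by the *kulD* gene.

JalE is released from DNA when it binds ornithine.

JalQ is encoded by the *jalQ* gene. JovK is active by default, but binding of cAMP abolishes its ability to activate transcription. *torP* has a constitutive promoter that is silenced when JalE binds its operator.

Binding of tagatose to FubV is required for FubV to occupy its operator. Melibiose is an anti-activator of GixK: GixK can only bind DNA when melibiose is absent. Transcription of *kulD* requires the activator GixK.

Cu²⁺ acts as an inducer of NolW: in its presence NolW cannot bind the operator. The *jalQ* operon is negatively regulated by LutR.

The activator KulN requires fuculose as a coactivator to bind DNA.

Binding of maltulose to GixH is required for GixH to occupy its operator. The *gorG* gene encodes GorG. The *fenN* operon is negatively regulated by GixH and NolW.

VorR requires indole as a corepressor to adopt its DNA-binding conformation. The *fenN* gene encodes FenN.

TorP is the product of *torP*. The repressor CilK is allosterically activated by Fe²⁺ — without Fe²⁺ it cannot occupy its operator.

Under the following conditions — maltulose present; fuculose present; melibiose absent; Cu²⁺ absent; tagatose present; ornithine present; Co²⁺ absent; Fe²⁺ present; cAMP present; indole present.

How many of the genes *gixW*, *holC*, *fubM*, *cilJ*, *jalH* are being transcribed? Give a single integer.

Fuculose is present, so KulN is active.
No repressor is bound and KulN is active, so *gorG* is transcribed.
So GorG is produced and active.
cAMP is present, so JovK is inactive.
Activator GorG is present, so *gixW* is transcribed.
→ *gixW* is ON.
Fe²⁺ is present, so CilK is active.
Tagatose is present, so FubV is active.
With repressor CilK bound, *holC* is not transcribed.
→ *holC* is OFF.
Indole is present, so VorR is active.
With repressor VorR bound, *fubM* is not transcribed.
→ *fubM* is OFF.
Ornithine is present, so JalE is inactive.
With no repressor bound, *torP* is transcribed.
So TorP is produced and active.
Melibiose is absent, so GixK is active.
No repressor is bound and GixK is active, so *kulD* is transcribed.
So KulD is produced and active.
Activator TorP is present, so *cilJ* is transcribed.
→ *cilJ* is ON.
Maltulose is present, so GixH is active.
Cu²⁺ is absent, so NolW is active.
With repressor GixH bound, *fenN* is not transcribed.
So FenN is not produced.
Co²⁺ is absent, so LutR is inactive.
With no repressor bound, *jalQ* is transcribed.
So JalQ is produced and active.
With repressor JalQ bound, *jalH* is not transcribed.
→ *jalH* is OFF.
2 of the 5 genes are transcribed.

2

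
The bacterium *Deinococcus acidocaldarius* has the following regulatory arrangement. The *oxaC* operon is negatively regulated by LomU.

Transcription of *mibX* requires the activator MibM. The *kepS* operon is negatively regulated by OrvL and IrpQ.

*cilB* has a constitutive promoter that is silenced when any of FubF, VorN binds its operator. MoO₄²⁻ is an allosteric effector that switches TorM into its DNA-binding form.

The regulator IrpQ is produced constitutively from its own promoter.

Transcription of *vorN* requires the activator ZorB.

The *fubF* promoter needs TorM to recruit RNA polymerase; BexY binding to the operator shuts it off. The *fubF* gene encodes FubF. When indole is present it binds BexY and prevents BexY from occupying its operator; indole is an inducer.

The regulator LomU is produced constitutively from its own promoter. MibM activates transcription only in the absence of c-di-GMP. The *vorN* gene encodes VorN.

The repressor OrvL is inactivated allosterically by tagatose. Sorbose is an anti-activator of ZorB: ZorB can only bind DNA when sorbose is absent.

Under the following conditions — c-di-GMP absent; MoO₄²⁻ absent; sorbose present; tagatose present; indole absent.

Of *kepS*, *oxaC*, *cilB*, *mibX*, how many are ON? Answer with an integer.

Tagatose is present, so OrvL is inactive.
IrpQ is produced constitutively and is active.
With repressor IrpQ bound, *kepS* is not transcribed.
→ *kepS* is OFF.
LomU is produced constitutively and is active.
With repressor LomU bound, *oxaC* is not transcribed.
→ *oxaC* is OFF.
Indole is absent, so BexY is active.
MoO₄²⁻ is absent, so TorM is inactive.
With repressor BexY bound, *fubF* is not transcribed.
So FubF is not produced.
Sorbose is present, so ZorB is inactive.
Required activator ZorB is absent, so *vorN* is not transcribed.
So VorN is not produced.
With no repressor bound, *cilB* is transcribed.
→ *cilB* is ON.
c-di-GMP is absent, so MibM is active.
No repressor is bound and MibM is active, so *mibX* is transcribed.
→ *mibX* is ON.
2 of the 4 genes are transcribed.

2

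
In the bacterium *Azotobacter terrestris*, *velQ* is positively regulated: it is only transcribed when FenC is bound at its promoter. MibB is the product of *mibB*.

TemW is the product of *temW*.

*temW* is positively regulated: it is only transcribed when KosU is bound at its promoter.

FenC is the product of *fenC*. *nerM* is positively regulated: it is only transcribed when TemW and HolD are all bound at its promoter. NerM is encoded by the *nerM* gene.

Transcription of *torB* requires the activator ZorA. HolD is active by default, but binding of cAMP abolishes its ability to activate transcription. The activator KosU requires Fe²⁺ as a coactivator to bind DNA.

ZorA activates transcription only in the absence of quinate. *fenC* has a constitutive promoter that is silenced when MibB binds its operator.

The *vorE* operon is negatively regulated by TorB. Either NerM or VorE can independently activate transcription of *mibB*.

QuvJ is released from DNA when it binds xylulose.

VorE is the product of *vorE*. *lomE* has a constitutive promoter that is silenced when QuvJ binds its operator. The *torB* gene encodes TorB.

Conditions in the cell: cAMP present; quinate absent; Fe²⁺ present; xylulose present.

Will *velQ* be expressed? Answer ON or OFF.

ON

Fe²⁺ is present, so KosU is active.
No repressor is bound and KosU is active, so *temW* is transcribed.
So TemW is produced and active.
cAMP is present, so HolD is inactive.
Required activator HolD is absent, so *nerM* is not transcribed.
So NerM is not produced.
Quinate is absent, so ZorA is active.
No repressor is bound and ZorA is active, so *torB* is transcribed.
So TorB is produced and active.
With repressor TorB bound, *vorE* is not transcribed.
So VorE is not produced.
No activator is available at the *mibB* promoter, so *mibB* is not transcribed.
So MibB is not produced.
With no repressor bound, *fenC* is transcribed.
So FenC is produced and active.
No repressor is bound and FenC is active, so *velQ* is transcribed.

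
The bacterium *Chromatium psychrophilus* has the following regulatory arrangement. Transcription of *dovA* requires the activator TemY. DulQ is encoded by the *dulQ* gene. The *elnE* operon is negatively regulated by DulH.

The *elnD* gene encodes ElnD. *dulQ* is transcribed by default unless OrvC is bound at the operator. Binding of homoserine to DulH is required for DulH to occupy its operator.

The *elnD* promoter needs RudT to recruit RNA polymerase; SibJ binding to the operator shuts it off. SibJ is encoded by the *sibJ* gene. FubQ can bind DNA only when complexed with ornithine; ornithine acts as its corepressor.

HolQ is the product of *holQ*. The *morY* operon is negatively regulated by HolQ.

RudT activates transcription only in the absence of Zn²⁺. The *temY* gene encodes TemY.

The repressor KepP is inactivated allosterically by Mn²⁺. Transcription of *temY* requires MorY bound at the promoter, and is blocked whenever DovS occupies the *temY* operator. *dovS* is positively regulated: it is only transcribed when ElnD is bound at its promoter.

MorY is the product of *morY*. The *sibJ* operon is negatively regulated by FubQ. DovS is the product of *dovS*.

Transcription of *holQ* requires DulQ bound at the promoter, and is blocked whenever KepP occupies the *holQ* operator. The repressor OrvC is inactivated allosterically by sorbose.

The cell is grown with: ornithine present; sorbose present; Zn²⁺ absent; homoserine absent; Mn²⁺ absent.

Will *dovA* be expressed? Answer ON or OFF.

Sorbose is present, so OrvC is inactive.
With no repressor bound, *dulQ* is transcribed.
So DulQ is produced and active.
Mn²⁺ is absent, so KepP is active.
With repressor KepP bound, *holQ* is not transcribed.
So HolQ is not produced.
With no repressor bound, *morY* is transcribed.
So MorY is produced and active.
Zn²⁺ is absent, so RudT is active.
Ornithine is present, so FubQ is active.
With repressor FubQ bound, *sibJ* is not transcribed.
So SibJ is not produced.
No repressor is bound and RudT is active, so *elnD* is transcribed.
So ElnD is produced and active.
No repressor is bound and ElnD is active, so *dovS* is transcribed.
So DovS is produced and active.
With repressor DovS bound, *temY* is not transcribed.
So TemY is not produced.
Required activator TemY is absent, so *dovA* is not transcribed.

OFF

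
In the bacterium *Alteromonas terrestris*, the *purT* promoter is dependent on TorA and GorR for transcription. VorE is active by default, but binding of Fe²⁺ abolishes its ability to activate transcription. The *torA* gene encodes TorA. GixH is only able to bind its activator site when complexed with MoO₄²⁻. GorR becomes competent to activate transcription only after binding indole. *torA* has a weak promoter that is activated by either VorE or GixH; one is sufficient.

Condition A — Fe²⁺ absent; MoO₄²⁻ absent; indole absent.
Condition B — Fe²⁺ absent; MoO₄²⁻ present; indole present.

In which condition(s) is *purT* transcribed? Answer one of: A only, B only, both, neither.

Condition A:
Fe²⁺ is absent, so VorE is active.
MoO₄²⁻ is absent, so GixH is inactive.
Activator VorE is present, so *torA* is transcribed.
So TorA is produced and active.
Indole is absent, so GorR is inactive.
Required activator GorR is absent, so *purT* is not transcribed.
→ *purT* is OFF in A.
Condition B:
Fe²⁺ is absent, so VorE is active.
MoO₄²⁻ is present, so GixH is active.
Activator VorE is present, so *torA* is transcribed.
So TorA is produced and active.
Indole is present, so GorR is active.
No repressor is bound and TorA and GorR are active, so *purT* is transcribed.
→ *purT* is ON in B.

B only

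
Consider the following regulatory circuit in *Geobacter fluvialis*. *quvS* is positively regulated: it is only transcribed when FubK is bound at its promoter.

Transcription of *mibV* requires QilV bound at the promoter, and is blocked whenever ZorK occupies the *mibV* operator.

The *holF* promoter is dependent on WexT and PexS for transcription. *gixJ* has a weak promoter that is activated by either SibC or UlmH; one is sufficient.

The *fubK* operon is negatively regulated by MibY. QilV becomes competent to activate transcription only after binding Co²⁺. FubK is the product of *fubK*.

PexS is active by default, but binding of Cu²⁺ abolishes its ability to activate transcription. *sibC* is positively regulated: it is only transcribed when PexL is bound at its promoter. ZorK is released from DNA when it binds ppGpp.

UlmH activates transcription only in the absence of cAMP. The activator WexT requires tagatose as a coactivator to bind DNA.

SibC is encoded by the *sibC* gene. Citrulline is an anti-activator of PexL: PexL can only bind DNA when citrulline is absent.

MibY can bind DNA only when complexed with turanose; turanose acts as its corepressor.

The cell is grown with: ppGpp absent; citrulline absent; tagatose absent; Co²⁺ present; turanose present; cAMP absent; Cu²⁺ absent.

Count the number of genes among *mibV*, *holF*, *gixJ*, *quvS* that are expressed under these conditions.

1

Co²⁺ is present, so QilV is active.
ppGpp is absent, so ZorK is active.
With repressor ZorK bound, *mibV* is not transcribed.
→ *mibV* is OFF.
Tagatose is absent, so WexT is inactive.
Cu²⁺ is absent, so PexS is active.
Required activator WexT is absent, so *holF* is not transcribed.
→ *holF* is OFF.
Citrulline is absent, so PexL is active.
No repressor is bound and PexL is active, so *sibC* is transcribed.
So SibC is produced and active.
cAMP is absent, so UlmH is active.
Activator SibC is present, so *gixJ* is transcribed.
→ *gixJ* is ON.
Turanose is present, so MibY is active.
With repressor MibY bound, *fubK* is not transcribed.
So FubK is not produced.
Required activator FubK is absent, so *quvS* is not transcribed.
→ *quvS* is OFF.
1 of the 4 genes is transcribed.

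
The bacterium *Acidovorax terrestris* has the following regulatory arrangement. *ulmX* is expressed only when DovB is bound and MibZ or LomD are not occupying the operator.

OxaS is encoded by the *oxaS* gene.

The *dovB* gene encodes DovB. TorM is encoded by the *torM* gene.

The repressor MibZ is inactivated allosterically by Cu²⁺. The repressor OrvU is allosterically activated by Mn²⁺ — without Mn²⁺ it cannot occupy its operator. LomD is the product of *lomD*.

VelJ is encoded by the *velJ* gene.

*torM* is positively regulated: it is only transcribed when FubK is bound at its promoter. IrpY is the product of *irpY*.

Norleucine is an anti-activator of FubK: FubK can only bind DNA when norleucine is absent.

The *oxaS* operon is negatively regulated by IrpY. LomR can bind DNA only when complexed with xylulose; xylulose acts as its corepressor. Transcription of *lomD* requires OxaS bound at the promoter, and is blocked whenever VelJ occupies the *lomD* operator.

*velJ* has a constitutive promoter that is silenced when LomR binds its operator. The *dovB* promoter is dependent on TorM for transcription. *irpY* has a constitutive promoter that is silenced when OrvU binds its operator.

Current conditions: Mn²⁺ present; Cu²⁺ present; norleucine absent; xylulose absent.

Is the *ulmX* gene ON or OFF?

ON

Norleucine is absent, so FubK is active.
No repressor is bound and FubK is active, so *torM* is transcribed.
So TorM is produced and active.
No repressor is bound and TorM is active, so *dovB* is transcribed.
So DovB is produced and active.
Cu²⁺ is present, so MibZ is inactive.
Xylulose is absent, so LomR is inactive.
With no repressor bound, *velJ* is transcribed.
So VelJ is produced and active.
Mn²⁺ is present, so OrvU is active.
With repressor OrvU bound, *irpY* is not transcribed.
So IrpY is not produced.
With no repressor bound, *oxaS* is transcribed.
So OxaS is produced and active.
With repressor VelJ bound, *lomD* is not transcribed.
So LomD is not produced.
No repressor is bound and DovB is active, so *ulmX* is transcribed.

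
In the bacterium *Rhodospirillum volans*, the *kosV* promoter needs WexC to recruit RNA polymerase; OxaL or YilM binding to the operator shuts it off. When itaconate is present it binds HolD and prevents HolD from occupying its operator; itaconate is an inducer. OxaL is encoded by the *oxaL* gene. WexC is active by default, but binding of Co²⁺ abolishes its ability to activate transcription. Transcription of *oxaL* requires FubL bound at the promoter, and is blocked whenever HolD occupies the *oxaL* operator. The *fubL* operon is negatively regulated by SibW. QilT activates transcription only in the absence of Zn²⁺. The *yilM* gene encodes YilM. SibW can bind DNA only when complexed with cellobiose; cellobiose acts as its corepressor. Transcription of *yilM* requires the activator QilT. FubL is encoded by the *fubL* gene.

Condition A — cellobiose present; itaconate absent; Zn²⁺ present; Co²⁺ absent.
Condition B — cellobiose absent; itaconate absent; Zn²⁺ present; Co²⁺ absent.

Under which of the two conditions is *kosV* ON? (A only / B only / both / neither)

Condition A:
Cellobiose is present, so SibW is active.
With repressor SibW bound, *fubL* is not transcribed.
So FubL is not produced.
Itaconate is absent, so HolD is active.
With repressor HolD bound, *oxaL* is not transcribed.
So OxaL is not produced.
Zn²⁺ is present, so QilT is inactive.
Required activator QilT is absent, so *yilM* is not transcribed.
So YilM is not produced.
Co²⁺ is absent, so WexC is active.
No repressor is bound and WexC is active, so *kosV* is transcribed.
→ *kosV* is ON in A.
Condition B:
Cellobiose is absent, so SibW is inactive.
With no repressor bound, *fubL* is transcribed.
So FubL is produced and active.
Itaconate is absent, so HolD is active.
With repressor HolD bound, *oxaL* is not transcribed.
So OxaL is not produced.
Zn²⁺ is present, so QilT is inactive.
Required activator QilT is absent, so *yilM* is not transcribed.
So YilM is not produced.
Co²⁺ is absent, so WexC is active.
No repressor is bound and WexC is active, so *kosV* is transcribed.
→ *kosV* is ON in B.

both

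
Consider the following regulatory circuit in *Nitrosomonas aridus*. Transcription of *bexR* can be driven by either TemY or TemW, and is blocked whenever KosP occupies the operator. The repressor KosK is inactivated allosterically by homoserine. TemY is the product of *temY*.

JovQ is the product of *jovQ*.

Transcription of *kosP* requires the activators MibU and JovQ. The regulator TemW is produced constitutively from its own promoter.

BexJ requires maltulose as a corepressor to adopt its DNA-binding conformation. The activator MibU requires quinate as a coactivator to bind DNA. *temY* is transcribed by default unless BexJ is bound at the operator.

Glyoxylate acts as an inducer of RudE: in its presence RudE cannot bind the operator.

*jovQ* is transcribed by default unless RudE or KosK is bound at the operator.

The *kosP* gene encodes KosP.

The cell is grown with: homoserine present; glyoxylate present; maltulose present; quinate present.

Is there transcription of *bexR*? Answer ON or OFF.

OFF

Maltulose is present, so BexJ is active.
With repressor BexJ bound, *temY* is not transcribed.
So TemY is not produced.
Quinate is present, so MibU is active.
Glyoxylate is present, so RudE is inactive.
Homoserine is present, so KosK is inactive.
With no repressor bound, *jovQ* is transcribed.
So JovQ is produced and active.
No repressor is bound and MibU and JovQ are active, so *kosP* is transcribed.
So KosP is produced and active.
TemW is produced constitutively and is active.
With repressor KosP bound, *bexR* is not transcribed.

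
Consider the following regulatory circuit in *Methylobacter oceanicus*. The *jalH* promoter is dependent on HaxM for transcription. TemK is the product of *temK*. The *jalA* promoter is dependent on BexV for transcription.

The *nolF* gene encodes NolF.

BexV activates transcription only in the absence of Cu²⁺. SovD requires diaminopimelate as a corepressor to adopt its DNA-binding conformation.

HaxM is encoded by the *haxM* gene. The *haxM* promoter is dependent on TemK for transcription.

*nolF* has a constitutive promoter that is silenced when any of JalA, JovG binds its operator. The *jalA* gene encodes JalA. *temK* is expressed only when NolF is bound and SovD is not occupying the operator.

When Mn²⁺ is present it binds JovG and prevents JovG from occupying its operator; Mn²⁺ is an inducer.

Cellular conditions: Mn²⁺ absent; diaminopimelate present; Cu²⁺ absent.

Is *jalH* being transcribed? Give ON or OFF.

Cu²⁺ is absent, so BexV is active.
No repressor is bound and BexV is active, so *jalA* is transcribed.
So JalA is produced and active.
Mn²⁺ is absent, so JovG is active.
With repressor JalA bound, *nolF* is not transcribed.
So NolF is not produced.
Diaminopimelate is present, so SovD is active.
With repressor SovD bound, *temK* is not transcribed.
So TemK is not produced.
Required activator TemK is absent, so *haxM* is not transcribed.
So HaxM is not produced.
Required activator HaxM is absent, so *jalH* is not transcribed.

OFF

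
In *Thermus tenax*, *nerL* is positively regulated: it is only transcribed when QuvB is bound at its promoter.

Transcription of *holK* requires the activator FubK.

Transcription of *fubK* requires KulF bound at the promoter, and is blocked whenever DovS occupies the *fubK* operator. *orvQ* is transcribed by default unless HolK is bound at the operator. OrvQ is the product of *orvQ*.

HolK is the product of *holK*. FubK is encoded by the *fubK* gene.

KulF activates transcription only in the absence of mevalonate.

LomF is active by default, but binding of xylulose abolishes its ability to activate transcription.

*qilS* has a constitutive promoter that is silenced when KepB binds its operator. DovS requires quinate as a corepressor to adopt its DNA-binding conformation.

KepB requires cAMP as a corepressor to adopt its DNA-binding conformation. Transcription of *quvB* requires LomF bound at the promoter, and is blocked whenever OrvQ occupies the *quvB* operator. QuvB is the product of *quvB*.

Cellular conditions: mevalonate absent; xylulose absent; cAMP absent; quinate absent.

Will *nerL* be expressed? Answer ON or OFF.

ON

Mevalonate is absent, so KulF is active.
Quinate is absent, so DovS is inactive.
No repressor is bound and KulF is active, so *fubK* is transcribed.
So FubK is produced and active.
No repressor is bound and FubK is active, so *holK* is transcribed.
So HolK is produced and active.
With repressor HolK bound, *orvQ* is not transcribed.
So OrvQ is not produced.
Xylulose is absent, so LomF is active.
No repressor is bound and LomF is active, so *quvB* is transcribed.
So QuvB is produced and active.
No repressor is bound and QuvB is active, so *nerL* is transcribed.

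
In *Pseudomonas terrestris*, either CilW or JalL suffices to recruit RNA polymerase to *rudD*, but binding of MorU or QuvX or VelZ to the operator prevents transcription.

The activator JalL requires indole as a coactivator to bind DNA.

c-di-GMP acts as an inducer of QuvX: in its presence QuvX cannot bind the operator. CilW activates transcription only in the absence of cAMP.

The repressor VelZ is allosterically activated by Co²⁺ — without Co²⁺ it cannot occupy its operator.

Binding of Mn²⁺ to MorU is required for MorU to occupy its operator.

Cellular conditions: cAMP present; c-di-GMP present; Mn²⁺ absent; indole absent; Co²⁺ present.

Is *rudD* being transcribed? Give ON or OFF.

Mn²⁺ is absent, so MorU is inactive.
c-di-GMP is present, so QuvX is inactive.
cAMP is present, so CilW is inactive.
Co²⁺ is present, so VelZ is active.
Indole is absent, so JalL is inactive.
With repressor VelZ bound, *rudD* is not transcribed.

OFF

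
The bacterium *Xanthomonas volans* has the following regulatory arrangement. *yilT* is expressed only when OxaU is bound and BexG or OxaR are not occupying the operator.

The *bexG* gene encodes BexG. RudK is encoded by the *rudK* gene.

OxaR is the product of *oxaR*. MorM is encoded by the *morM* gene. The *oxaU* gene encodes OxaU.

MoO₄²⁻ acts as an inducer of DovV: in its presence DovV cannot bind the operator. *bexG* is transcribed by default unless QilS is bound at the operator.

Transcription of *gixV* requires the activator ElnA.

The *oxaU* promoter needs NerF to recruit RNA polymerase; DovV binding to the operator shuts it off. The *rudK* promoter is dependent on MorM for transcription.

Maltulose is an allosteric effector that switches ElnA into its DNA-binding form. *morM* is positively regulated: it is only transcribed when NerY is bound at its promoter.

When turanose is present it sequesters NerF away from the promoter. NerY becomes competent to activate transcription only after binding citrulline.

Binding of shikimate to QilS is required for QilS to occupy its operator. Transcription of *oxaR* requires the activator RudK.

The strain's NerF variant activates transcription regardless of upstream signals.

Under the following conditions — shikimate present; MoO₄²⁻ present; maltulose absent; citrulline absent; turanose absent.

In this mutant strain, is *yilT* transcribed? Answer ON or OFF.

Shikimate is present, so QilS is active.
With repressor QilS bound, *bexG* is not transcribed.
So BexG is not produced.
NerF is constitutively active in this strain.
MoO₄²⁻ is present, so DovV is inactive.
No repressor is bound and NerF is active, so *oxaU* is transcribed.
So OxaU is produced and active.
Citrulline is absent, so NerY is inactive.
Required activator NerY is absent, so *morM* is not transcribed.
So MorM is not produced.
Required activator MorM is absent, so *rudK* is not transcribed.
So RudK is not produced.
Required activator RudK is absent, so *oxaR* is not transcribed.
So OxaR is not produced.
No repressor is bound and OxaU is active, so *yilT* is transcribed.

ON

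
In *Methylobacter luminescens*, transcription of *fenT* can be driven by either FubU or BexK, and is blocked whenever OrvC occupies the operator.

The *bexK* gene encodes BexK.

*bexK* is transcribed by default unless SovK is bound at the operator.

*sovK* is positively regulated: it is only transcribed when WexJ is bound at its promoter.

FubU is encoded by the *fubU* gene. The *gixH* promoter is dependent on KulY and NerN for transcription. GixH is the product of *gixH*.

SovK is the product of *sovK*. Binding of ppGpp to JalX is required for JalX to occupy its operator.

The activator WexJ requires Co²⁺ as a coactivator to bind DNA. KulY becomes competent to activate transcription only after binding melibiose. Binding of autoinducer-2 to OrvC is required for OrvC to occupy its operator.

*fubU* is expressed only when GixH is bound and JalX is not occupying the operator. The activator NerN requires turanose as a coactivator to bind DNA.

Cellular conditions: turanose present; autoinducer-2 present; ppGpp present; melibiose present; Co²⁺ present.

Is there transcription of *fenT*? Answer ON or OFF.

Autoinducer-2 is present, so OrvC is active.
ppGpp is present, so JalX is active.
Melibiose is present, so KulY is active.
Turanose is present, so NerN is active.
No repressor is bound and KulY and NerN are active, so *gixH* is transcribed.
So GixH is produced and active.
With repressor JalX bound, *fubU* is not transcribed.
So FubU is not produced.
Co²⁺ is present, so WexJ is active.
No repressor is bound and WexJ is active, so *sovK* is transcribed.
So SovK is produced and active.
With repressor SovK bound, *bexK* is not transcribed.
So BexK is not produced.
With repressor OrvC bound, *fenT* is not transcribed.

OFF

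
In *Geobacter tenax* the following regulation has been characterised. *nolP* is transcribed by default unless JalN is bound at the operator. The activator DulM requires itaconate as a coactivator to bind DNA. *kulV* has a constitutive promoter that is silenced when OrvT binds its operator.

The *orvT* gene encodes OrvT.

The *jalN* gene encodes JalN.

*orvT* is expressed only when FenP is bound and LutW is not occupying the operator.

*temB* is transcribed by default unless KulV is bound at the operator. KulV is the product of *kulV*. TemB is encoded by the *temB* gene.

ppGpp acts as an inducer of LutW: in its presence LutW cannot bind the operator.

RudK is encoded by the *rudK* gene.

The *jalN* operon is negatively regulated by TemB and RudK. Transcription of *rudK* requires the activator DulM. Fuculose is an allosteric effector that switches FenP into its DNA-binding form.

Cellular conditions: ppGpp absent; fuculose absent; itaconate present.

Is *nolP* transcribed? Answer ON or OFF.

ON

ppGpp is absent, so LutW is active.
Fuculose is absent, so FenP is inactive.
With repressor LutW bound, *orvT* is not transcribed.
So OrvT is not produced.
With no repressor bound, *kulV* is transcribed.
So KulV is produced and active.
With repressor KulV bound, *temB* is not transcribed.
So TemB is not produced.
Itaconate is present, so DulM is active.
No repressor is bound and DulM is active, so *rudK* is transcribed.
So RudK is produced and active.
With repressor RudK bound, *jalN* is not transcribed.
So JalN is not produced.
With no repressor bound, *nolP* is transcribed.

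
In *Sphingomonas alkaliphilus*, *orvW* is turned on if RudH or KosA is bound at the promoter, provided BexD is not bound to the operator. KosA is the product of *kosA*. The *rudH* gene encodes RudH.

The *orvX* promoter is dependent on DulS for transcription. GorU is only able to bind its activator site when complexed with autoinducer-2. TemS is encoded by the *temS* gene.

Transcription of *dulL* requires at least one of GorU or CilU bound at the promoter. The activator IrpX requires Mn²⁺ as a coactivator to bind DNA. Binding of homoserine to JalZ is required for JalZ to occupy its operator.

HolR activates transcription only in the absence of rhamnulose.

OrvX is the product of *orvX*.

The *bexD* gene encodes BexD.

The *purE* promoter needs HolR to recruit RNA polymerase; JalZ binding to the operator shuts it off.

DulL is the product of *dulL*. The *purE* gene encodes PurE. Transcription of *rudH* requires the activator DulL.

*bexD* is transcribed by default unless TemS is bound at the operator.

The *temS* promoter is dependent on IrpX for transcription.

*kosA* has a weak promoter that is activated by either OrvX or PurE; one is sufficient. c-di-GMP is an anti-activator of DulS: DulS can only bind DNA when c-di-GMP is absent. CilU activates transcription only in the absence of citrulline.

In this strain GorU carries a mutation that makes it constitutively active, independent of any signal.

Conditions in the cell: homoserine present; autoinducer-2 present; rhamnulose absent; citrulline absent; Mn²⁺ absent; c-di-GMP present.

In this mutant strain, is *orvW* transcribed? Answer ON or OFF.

Mn²⁺ is absent, so IrpX is inactive.
Required activator IrpX is absent, so *temS* is not transcribed.
So TemS is not produced.
With no repressor bound, *bexD* is transcribed.
So BexD is produced and active.
GorU is constitutively active in this strain.
Citrulline is absent, so CilU is active.
Activator GorU is present, so *dulL* is transcribed.
So DulL is produced and active.
No repressor is bound and DulL is active, so *rudH* is transcribed.
So RudH is produced and active.
c-di-GMP is present, so DulS is inactive.
Required activator DulS is absent, so *orvX* is not transcribed.
So OrvX is not produced.
Rhamnulose is absent, so HolR is active.
Homoserine is present, so JalZ is active.
With repressor JalZ bound, *purE* is not transcribed.
So PurE is not produced.
No activator is available at the *kosA* promoter, so *kosA* is not transcribed.
So KosA is not produced.
With repressor BexD bound, *orvW* is not transcribed.

OFF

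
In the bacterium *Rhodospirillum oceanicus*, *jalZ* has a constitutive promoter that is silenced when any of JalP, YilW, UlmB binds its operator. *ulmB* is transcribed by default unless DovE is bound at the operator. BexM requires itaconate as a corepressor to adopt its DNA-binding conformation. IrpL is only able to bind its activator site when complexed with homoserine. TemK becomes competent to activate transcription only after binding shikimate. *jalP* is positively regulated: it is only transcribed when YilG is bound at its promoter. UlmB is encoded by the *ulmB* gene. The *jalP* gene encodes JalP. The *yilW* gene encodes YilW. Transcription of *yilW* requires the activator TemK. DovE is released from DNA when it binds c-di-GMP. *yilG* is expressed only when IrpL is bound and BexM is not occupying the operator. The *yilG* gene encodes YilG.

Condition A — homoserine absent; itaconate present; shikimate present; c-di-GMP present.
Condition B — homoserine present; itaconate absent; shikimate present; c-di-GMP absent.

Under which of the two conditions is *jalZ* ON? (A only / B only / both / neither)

Condition A:
Homoserine is absent, so IrpL is inactive.
Itaconate is present, so BexM is active.
With repressor BexM bound, *yilG* is not transcribed.
So YilG is not produced.
Required activator YilG is absent, so *jalP* is not transcribed.
So JalP is not produced.
Shikimate is present, so TemK is active.
No repressor is bound and TemK is active, so *yilW* is transcribed.
So YilW is produced and active.
c-di-GMP is present, so DovE is inactive.
With no repressor bound, *ulmB* is transcribed.
So UlmB is produced and active.
With repressor YilW bound, *jalZ* is not transcribed.
→ *jalZ* is OFF in A.
Condition B:
Homoserine is present, so IrpL is active.
Itaconate is absent, so BexM is inactive.
No repressor is bound and IrpL is active, so *yilG* is transcribed.
So YilG is produced and active.
No repressor is bound and YilG is active, so *jalP* is transcribed.
So JalP is produced and active.
Shikimate is present, so TemK is active.
No repressor is bound and TemK is active, so *yilW* is transcribed.
So YilW is produced and active.
c-di-GMP is absent, so DovE is active.
With repressor DovE bound, *ulmB* is not transcribed.
So UlmB is not produced.
With repressor JalP bound, *jalZ* is not transcribed.
→ *jalZ* is OFF in B.

neither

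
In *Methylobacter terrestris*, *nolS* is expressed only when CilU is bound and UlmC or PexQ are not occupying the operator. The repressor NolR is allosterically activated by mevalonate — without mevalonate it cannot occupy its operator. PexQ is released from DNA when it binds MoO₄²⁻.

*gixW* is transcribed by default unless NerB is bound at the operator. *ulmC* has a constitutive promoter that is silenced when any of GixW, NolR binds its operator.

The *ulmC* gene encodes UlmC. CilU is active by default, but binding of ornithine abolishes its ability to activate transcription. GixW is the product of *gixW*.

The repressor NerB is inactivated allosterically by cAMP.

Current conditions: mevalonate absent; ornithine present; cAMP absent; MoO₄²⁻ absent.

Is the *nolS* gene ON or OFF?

Ornithine is present, so CilU is inactive.
cAMP is absent, so NerB is active.
With repressor NerB bound, *gixW* is not transcribed.
So GixW is not produced.
Mevalonate is absent, so NolR is inactive.
With no repressor bound, *ulmC* is transcribed.
So UlmC is produced and active.
MoO₄²⁻ is absent, so PexQ is active.
With repressor UlmC bound, *nolS* is not transcribed.

OFF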